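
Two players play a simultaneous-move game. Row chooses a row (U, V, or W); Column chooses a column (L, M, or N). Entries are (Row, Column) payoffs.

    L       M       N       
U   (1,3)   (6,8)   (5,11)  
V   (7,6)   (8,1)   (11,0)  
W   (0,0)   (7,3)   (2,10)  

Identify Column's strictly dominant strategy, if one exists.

None

A strategy is strictly dominant if it gives Column a strictly higher payoff than every other strategy, against every choice by the opponent.
L is not dominant: against U, M gives 8 > 3.
M is not dominant: against U, N gives 11 > 8.
N is not dominant: against V, L gives 6 > 0.
No single strategy is best against every opponent action.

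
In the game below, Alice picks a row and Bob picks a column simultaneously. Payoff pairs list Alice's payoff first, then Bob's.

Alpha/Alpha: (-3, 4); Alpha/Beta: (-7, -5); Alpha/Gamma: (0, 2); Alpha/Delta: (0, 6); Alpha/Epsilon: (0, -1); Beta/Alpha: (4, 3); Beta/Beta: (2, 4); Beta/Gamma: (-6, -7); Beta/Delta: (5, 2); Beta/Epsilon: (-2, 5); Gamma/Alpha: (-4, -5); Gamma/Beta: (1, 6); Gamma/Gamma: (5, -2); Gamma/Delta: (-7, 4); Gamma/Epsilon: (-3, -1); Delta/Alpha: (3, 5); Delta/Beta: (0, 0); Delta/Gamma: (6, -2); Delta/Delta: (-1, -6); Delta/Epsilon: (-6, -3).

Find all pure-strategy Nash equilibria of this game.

A profile is a Nash equilibrium when each player is best-responding to the other.
Alice's best responses — vs Alpha: Beta (payoff 4); vs Beta: Beta (payoff 2); vs Gamma: Delta (payoff 6); vs Delta: Beta (payoff 5); vs Epsilon: Alpha (payoff 0).
Bob's best responses — vs Alpha: Delta (payoff 6); vs Beta: Epsilon (payoff 5); vs Gamma: Beta (payoff 6); vs Delta: Alpha (payoff 5).
No cell has both players best-responding. For instance, Alice's best reply to Delta is Beta, but against Beta Bob prefers Epsilon over Delta.

There is no pure-strategy Nash equilibrium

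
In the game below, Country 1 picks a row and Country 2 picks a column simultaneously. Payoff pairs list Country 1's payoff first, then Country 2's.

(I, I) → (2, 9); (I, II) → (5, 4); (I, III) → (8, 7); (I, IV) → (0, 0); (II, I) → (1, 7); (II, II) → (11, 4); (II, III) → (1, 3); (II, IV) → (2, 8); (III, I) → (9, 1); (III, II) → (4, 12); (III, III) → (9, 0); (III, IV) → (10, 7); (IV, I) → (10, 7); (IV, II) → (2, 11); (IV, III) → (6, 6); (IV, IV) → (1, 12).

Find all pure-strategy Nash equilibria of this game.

There is no pure-strategy Nash equilibrium

Find each player's best response to every opponent strategy; NE are the intersections.
Country 1's best responses — vs I: IV (payoff 10); vs II: II (payoff 11); vs III: III (payoff 9); vs IV: III (payoff 10).
Country 2's best responses — vs I: I (payoff 9); vs II: IV (payoff 8); vs III: II (payoff 12); vs IV: IV (payoff 12).
No cell has both players best-responding. For instance, Country 1's best reply to I is IV, but against IV Country 2 prefers IV over I.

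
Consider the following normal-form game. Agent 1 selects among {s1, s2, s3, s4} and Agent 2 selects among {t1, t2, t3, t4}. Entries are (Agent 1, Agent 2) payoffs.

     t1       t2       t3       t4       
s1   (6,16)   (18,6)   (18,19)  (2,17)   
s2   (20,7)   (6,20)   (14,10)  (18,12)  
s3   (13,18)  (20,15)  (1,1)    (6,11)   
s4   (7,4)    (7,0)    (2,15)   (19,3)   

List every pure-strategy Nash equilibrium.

(s1, t3)

A profile is a Nash equilibrium when each player is best-responding to the other.
Agent 1's best responses — vs t1: s2 (payoff 20); vs t2: s3 (payoff 20); vs t3: s1 (payoff 18); vs t4: s4 (payoff 19).
Agent 2's best responses — vs s1: t3 (payoff 19); vs s2: t2 (payoff 20); vs s3: t1 (payoff 18); vs s4: t3 (payoff 15).
The only mutual best response is (s1, t3); neither player gains by switching there.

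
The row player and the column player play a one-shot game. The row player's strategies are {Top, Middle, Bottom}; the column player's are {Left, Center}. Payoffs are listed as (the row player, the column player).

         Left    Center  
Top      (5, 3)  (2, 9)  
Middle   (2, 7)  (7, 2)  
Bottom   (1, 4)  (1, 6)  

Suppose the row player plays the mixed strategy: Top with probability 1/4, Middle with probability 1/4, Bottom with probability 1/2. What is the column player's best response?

The column player's best reply maximizes expected payoff against the mix.
Left: (1/4)·3 + (1/4)·7 + (1/2)·4 = 9/2
Center: (1/4)·9 + (1/4)·2 + (1/2)·6 = 23/4
Highest expected payoff is 23/4, from Center.

Center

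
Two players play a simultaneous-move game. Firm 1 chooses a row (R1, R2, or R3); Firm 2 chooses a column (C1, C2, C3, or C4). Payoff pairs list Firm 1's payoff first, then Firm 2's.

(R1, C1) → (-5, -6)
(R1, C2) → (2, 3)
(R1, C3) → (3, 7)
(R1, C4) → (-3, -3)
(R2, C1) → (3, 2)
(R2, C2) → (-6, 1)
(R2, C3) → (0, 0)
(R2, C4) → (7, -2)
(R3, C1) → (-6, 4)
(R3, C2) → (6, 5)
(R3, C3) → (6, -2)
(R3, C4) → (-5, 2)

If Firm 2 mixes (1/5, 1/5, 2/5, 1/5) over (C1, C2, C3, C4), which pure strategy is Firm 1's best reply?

Firm 1's best reply maximizes expected payoff against the mix.
R1: (1/5)·(-5) + (1/5)·2 + (2/5)·3 + (1/5)·(-3) = 0
R2: (1/5)·3 + (1/5)·(-6) + (2/5)·0 + (1/5)·7 = 4/5
R3: (1/5)·(-6) + (1/5)·6 + (2/5)·6 + (1/5)·(-5) = 7/5
Highest expected payoff is 7/5, from R3.

R3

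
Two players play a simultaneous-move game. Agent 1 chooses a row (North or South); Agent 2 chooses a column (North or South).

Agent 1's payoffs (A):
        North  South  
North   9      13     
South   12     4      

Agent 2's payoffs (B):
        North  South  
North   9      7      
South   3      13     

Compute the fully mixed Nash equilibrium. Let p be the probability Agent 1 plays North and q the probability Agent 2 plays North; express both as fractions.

p = 5/6, q = 3/4

In a mixed NE each player is indifferent between their pure strategies, so the opponent's mix sets the indifference.
Agent 2 indifferent between North and South: p·9 + (1−p)·3 = p·7 + (1−p)·13 ⟹ 3 + 6p = 13 + (-6)p ⟹ p = 5/6.
Agent 1 indifferent between North and South: q·9 + (1−q)·13 = q·12 + (1−q)·4 ⟹ 13 + (-4)q = 4 + 8q ⟹ q = 3/4.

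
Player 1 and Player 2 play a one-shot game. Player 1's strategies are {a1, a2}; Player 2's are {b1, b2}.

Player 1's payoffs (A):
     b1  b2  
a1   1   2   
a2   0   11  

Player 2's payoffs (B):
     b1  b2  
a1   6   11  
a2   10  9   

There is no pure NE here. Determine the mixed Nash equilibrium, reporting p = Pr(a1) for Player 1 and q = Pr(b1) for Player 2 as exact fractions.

p = 1/6, q = 9/10

In a mixed NE each player is indifferent between their pure strategies, so the opponent's mix sets the indifference.
Player 2 indifferent between b1 and b2: p·6 + (1−p)·10 = p·11 + (1−p)·9 ⟹ 10 + (-4)p = 9 + 2p ⟹ p = 1/6.
Player 1 indifferent between a1 and a2: q·1 + (1−q)·2 = q·0 + (1−q)·11 ⟹ 2 + (-1)q = 11 + (-11)q ⟹ q = 9/10.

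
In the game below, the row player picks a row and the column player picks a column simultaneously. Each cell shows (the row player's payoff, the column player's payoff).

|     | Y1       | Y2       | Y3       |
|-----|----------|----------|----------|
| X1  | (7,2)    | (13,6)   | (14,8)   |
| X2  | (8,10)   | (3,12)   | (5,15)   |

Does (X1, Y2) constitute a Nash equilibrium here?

No

Holding the column player at Y2: the row player gets 13 from X1, versus 3 from X2. No profitable deviation for the row player.
Holding the row player at X1: the column player gets 6 from Y2 but could get 8 by switching to Y3. The column player has a profitable deviation.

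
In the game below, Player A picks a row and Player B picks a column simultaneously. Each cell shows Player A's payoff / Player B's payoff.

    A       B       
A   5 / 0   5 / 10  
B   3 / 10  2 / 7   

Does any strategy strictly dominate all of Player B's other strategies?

A strategy is strictly dominant if it gives Player B a strictly higher payoff than every other strategy, against every choice by the opponent.
A is not dominant: against A, B gives 10 > 0.
B is not dominant: against B, A gives 10 > 7.
No single strategy is best against every opponent action.

No strictly dominant strategy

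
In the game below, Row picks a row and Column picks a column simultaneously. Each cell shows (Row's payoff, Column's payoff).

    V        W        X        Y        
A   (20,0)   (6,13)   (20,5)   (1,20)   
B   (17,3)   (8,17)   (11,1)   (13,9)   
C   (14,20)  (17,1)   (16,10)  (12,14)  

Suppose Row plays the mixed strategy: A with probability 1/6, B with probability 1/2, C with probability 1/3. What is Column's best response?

Y

Compute Column's expected payoff from each pure strategy against the given mix.
V: (1/6)·0 + (1/2)·3 + (1/3)·20 = 49/6
W: (1/6)·13 + (1/2)·17 + (1/3)·1 = 11
X: (1/6)·5 + (1/2)·1 + (1/3)·10 = 14/3
Y: (1/6)·20 + (1/2)·9 + (1/3)·14 = 25/2
Highest expected payoff is 25/2, from Y.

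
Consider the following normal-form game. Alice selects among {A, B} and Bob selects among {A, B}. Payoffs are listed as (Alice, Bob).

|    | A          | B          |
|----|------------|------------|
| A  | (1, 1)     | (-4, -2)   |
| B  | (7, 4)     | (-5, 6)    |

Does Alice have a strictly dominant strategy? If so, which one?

No strictly dominant strategy

A strategy is strictly dominant if it gives Alice a strictly higher payoff than every other strategy, against every choice by the opponent.
A is not dominant: against A, B gives 7 > 1.
B is not dominant: against B, A gives -4 > -5.
No single strategy is best against every opponent action.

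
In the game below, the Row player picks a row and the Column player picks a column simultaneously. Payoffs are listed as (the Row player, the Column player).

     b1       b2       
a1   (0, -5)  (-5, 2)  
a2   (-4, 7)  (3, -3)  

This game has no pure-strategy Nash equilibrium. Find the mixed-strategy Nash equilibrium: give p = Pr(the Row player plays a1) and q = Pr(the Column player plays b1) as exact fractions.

Each player's mixing probability is pinned down by making the *other* player indifferent.
The Column player indifferent between b1 and b2: p·(-5) + (1−p)·7 = p·2 + (1−p)·(-3) ⟹ 7 + (-12)p = (-3) + 5p ⟹ p = 10/17.
The Row player indifferent between a1 and a2: q·0 + (1−q)·(-5) = q·(-4) + (1−q)·3 ⟹ (-5) + 5q = 3 + (-7)q ⟹ q = 2/3.

p = 10/17, q = 2/3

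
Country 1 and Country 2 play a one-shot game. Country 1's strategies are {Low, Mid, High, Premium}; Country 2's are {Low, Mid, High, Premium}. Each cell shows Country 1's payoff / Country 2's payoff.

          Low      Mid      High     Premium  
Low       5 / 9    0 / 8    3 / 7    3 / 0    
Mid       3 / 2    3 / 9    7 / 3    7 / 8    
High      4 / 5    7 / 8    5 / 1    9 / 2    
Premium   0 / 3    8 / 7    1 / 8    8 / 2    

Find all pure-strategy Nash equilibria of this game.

(Low, Low)

Check mutual best responses: a cell is a NE iff neither player can gain by unilaterally deviating.
Country 1's best responses — vs Low: Low (payoff 5); vs Mid: Premium (payoff 8); vs High: Mid (payoff 7); vs Premium: High (payoff 9).
Country 2's best responses — vs Low: Low (payoff 9); vs Mid: Mid (payoff 9); vs High: Mid (payoff 8); vs Premium: High (payoff 8).
The only mutual best response is (Low, Low); neither player gains by switching there.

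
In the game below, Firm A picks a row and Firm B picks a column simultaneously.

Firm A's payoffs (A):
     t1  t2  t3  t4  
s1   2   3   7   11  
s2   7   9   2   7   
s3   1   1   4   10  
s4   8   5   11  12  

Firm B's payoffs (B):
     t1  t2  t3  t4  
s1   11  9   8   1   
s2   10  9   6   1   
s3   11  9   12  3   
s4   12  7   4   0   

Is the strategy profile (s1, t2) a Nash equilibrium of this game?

Holding Firm B at t2: Firm A gets 3 from s1 but could get 9 by switching to s2. Firm A has a profitable deviation.

No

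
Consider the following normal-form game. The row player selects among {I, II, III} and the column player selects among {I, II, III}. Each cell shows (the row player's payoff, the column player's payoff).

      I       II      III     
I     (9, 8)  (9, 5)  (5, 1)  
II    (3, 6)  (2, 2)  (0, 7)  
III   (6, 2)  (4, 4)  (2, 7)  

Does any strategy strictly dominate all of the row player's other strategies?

I

Check whether one of the row player's strategies beats all alternatives regardless of what the opponent does.
I strictly dominates: vs I: 9 > each of {3, 6}; vs II: 9 > each of {2, 4}; vs III: 5 > each of {0, 2}.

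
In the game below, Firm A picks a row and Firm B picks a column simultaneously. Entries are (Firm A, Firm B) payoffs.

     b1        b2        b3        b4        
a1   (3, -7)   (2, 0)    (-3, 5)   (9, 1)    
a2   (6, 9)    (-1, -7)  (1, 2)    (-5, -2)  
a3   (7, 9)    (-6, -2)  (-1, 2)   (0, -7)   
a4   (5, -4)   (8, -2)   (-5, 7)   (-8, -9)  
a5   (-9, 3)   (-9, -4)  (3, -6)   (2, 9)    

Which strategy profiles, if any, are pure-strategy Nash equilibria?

(a3, b1)

Find each player's best response to every opponent strategy; NE are the intersections.
Firm A's best responses — vs b1: a3 (payoff 7); vs b2: a4 (payoff 8); vs b3: a5 (payoff 3); vs b4: a1 (payoff 9).
Firm B's best responses — vs a1: b3 (payoff 5); vs a2: b1 (payoff 9); vs a3: b1 (payoff 9); vs a4: b3 (payoff 7); vs a5: b4 (payoff 9).
The only mutual best response is (a3, b1); neither player gains by switching there.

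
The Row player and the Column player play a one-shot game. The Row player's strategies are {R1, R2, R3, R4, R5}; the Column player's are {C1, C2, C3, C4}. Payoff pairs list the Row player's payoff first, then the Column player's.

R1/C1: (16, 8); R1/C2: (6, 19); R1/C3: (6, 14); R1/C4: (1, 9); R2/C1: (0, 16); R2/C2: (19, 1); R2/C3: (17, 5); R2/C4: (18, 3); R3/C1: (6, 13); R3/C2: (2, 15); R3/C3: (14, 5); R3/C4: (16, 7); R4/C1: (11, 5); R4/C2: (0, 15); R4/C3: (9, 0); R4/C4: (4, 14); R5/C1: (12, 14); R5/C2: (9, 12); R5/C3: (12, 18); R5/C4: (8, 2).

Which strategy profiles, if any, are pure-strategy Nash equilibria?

No pure-strategy Nash equilibrium

Find each player's best response to every opponent strategy; NE are the intersections.
The Row player's best responses — vs C1: R1 (payoff 16); vs C2: R2 (payoff 19); vs C3: R2 (payoff 17); vs C4: R2 (payoff 18).
The Column player's best responses — vs R1: C2 (payoff 19); vs R2: C1 (payoff 16); vs R3: C2 (payoff 15); vs R4: C2 (payoff 15); vs R5: C3 (payoff 18).
No cell has both players best-responding. For instance, the Row player's best reply to C1 is R1, but against R1 the Column player prefers C2 over C1.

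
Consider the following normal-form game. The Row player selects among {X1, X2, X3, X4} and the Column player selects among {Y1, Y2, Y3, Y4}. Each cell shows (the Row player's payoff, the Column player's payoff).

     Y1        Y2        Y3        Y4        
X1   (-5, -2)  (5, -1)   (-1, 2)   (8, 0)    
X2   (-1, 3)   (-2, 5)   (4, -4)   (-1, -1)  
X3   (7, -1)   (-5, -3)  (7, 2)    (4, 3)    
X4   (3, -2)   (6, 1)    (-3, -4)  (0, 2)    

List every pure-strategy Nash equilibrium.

No pure-strategy Nash equilibrium

Check mutual best responses: a cell is a NE iff neither player can gain by unilaterally deviating.
The Row player's best responses — vs Y1: X3 (payoff 7); vs Y2: X4 (payoff 6); vs Y3: X3 (payoff 7); vs Y4: X1 (payoff 8).
The Column player's best responses — vs X1: Y3 (payoff 2); vs X2: Y2 (payoff 5); vs X3: Y4 (payoff 3); vs X4: Y4 (payoff 2).
No cell has both players best-responding. For instance, the Row player's best reply to Y2 is X4, but against X4 the Column player prefers Y4 over Y2.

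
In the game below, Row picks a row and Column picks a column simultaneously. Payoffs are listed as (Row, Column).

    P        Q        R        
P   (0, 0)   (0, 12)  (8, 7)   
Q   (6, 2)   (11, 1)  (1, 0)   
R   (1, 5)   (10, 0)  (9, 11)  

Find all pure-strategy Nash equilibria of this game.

(Q, P) and (R, R)

A profile is a Nash equilibrium when each player is best-responding to the other.
Row's best responses — vs P: Q (payoff 6); vs Q: Q (payoff 11); vs R: R (payoff 9).
Column's best responses — vs P: Q (payoff 12); vs Q: P (payoff 2); vs R: R (payoff 11).
Mutual best responses occur at (Q, P) and (R, R); at each, neither player gains by switching.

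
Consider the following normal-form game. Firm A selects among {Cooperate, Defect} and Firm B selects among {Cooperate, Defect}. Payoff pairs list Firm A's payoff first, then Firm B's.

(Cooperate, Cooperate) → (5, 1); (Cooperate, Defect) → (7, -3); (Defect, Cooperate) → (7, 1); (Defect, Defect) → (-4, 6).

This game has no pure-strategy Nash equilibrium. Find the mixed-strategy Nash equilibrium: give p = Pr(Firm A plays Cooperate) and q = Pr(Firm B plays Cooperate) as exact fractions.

Each player's mixing probability is pinned down by making the *other* player indifferent.
Firm B indifferent between Cooperate and Defect: p·1 + (1−p)·1 = p·(-3) + (1−p)·6 ⟹ 1 + 0p = 6 + (-9)p ⟹ p = 5/9.
Firm A indifferent between Cooperate and Defect: q·5 + (1−q)·7 = q·7 + (1−q)·(-4) ⟹ 7 + (-2)q = (-4) + 11q ⟹ q = 11/13.

p = 5/9, q = 11/13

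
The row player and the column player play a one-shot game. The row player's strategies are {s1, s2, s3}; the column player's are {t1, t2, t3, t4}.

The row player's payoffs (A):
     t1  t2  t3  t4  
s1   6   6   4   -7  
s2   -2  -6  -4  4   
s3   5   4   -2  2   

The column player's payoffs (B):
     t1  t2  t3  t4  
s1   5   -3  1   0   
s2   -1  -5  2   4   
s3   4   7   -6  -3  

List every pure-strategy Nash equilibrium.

A profile is a Nash equilibrium when each player is best-responding to the other.
The row player's best responses — vs t1: s1 (payoff 6); vs t2: s1 (payoff 6); vs t3: s1 (payoff 4); vs t4: s2 (payoff 4).
The column player's best responses — vs s1: t1 (payoff 5); vs s2: t4 (payoff 4); vs s3: t2 (payoff 7).
Mutual best responses occur at (s1, t1) and (s2, t4); at each, neither player gains by switching.

(s1, t1) and (s2, t4)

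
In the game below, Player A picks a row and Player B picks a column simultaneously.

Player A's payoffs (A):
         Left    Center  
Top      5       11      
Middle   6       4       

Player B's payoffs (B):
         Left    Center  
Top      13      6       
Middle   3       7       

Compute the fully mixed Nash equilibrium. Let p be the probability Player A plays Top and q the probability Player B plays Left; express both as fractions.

Each player's mixing probability is pinned down by making the *other* player indifferent.
Player B indifferent between Left and Center: p·13 + (1−p)·3 = p·6 + (1−p)·7 ⟹ 3 + 10p = 7 + (-1)p ⟹ p = 4/11.
Player A indifferent between Top and Middle: q·5 + (1−q)·11 = q·6 + (1−q)·4 ⟹ 11 + (-6)q = 4 + 2q ⟹ q = 7/8.

p = 4/11, q = 7/8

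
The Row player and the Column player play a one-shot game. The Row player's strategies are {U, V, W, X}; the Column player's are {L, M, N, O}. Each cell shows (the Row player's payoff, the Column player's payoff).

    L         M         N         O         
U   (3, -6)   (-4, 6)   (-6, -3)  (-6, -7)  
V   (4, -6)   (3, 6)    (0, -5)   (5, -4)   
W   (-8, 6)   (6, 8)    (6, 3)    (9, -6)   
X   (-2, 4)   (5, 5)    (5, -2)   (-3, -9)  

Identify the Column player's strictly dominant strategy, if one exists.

Check whether one of the Column player's strategies beats all alternatives regardless of what the opponent does.
M strictly dominates: vs U: 6 > each of {-6, -3, -7}; vs V: 6 > each of {-6, -5, -4}; vs W: 8 > each of {6, 3, -6}; vs X: 5 > each of {4, -2, -9}.

M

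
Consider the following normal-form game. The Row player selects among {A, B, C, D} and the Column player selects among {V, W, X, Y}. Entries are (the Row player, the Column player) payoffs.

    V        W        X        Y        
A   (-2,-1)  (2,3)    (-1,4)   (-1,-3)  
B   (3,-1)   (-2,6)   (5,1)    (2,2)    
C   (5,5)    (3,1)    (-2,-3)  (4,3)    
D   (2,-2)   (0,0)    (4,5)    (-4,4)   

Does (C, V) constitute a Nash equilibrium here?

Yes

Holding the Column player at V: the Row player gets 5 from C, versus -2 from A, 3 from B, 2 from D. No profitable deviation for the Row player.
Holding the Row player at C: the Column player gets 5 from V, versus 1 from W, -3 from X, 3 from Y. No profitable deviation for the Column player either.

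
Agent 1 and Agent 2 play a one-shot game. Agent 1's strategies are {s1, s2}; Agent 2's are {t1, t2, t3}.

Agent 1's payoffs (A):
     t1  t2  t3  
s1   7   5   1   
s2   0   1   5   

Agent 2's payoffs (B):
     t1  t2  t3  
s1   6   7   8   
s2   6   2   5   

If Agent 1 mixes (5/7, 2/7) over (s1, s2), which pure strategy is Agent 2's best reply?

Compute Agent 2's expected payoff from each pure strategy against the given mix.
t1: (5/7)·6 + (2/7)·6 = 6
t2: (5/7)·7 + (2/7)·2 = 39/7
t3: (5/7)·8 + (2/7)·5 = 50/7
Highest expected payoff is 50/7, from t3.

t3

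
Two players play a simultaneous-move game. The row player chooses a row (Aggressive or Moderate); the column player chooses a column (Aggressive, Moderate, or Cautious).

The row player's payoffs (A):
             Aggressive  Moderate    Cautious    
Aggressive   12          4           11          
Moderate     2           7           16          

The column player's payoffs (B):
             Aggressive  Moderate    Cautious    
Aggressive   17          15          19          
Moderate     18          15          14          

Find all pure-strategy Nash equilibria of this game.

There is no pure-strategy Nash equilibrium

Find each player's best response to every opponent strategy; NE are the intersections.
The row player's best responses — vs Aggressive: Aggressive (payoff 12); vs Moderate: Moderate (payoff 7); vs Cautious: Moderate (payoff 16).
The column player's best responses — vs Aggressive: Cautious (payoff 19); vs Moderate: Aggressive (payoff 18).
No cell has both players best-responding. For instance, the row player's best reply to Cautious is Moderate, but against Moderate the column player prefers Aggressive over Cautious.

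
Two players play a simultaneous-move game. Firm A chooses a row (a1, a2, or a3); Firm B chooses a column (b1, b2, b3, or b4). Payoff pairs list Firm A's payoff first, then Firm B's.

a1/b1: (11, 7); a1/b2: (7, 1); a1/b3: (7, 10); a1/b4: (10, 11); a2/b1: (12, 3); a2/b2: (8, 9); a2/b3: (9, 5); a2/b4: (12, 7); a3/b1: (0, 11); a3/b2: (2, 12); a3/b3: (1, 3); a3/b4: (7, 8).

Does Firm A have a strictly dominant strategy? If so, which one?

Check whether one of Firm A's strategies beats all alternatives regardless of what the opponent does.
a2 strictly dominates: vs b1: 12 > each of {11, 0}; vs b2: 8 > each of {7, 2}; vs b3: 9 > each of {7, 1}; vs b4: 12 > each of {10, 7}.

a2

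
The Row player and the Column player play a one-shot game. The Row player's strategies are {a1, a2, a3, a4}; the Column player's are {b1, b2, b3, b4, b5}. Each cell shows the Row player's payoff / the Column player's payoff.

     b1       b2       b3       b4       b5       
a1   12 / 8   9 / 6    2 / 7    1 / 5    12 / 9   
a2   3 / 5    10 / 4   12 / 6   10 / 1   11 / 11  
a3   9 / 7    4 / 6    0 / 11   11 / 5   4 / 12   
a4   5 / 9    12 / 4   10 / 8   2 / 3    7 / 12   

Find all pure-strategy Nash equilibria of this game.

Find each player's best response to every opponent strategy; NE are the intersections.
The Row player's best responses — vs b1: a1 (payoff 12); vs b2: a4 (payoff 12); vs b3: a2 (payoff 12); vs b4: a3 (payoff 11); vs b5: a1 (payoff 12).
The Column player's best responses — vs a1: b5 (payoff 9); vs a2: b5 (payoff 11); vs a3: b5 (payoff 12); vs a4: b5 (payoff 12).
The only mutual best response is (a1, b5); neither player gains by switching there.

(a1, b5)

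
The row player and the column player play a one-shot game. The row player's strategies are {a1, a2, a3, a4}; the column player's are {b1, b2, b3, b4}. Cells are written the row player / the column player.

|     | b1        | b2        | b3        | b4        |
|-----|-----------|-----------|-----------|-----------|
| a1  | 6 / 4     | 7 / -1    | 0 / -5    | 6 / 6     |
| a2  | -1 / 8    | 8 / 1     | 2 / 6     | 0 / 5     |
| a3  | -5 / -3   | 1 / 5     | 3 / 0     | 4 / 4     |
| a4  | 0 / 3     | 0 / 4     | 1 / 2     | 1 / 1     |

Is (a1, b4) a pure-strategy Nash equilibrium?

Holding the column player at b4: the row player gets 6 from a1, versus 0 from a2, 4 from a3, 1 from a4. No profitable deviation for the row player.
Holding the row player at a1: the column player gets 6 from b4, versus 4 from b1, -1 from b2, -5 from b3. No profitable deviation for the column player either.

Yes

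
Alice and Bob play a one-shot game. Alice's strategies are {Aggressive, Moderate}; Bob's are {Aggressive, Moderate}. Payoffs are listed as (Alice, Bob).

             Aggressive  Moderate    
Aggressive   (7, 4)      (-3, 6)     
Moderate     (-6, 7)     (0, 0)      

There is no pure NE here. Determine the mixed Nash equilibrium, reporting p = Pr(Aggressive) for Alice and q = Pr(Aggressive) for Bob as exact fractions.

Each player's mixing probability is pinned down by making the *other* player indifferent.
Bob indifferent between Aggressive and Moderate: p·4 + (1−p)·7 = p·6 + (1−p)·0 ⟹ 7 + (-3)p = 0 + 6p ⟹ p = 7/9.
Alice indifferent between Aggressive and Moderate: q·7 + (1−q)·(-3) = q·(-6) + (1−q)·0 ⟹ (-3) + 10q = 0 + (-6)q ⟹ q = 3/16.

p = 7/9, q = 3/16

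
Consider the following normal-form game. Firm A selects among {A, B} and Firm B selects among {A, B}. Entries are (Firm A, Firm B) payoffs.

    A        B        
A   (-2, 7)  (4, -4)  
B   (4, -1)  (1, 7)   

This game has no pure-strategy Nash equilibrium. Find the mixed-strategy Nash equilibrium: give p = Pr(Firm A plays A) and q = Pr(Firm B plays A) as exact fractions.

p = 8/19, q = 1/3

In a mixed NE each player is indifferent between their pure strategies, so the opponent's mix sets the indifference.
Firm B indifferent between A and B: p·7 + (1−p)·(-1) = p·(-4) + (1−p)·7 ⟹ (-1) + 8p = 7 + (-11)p ⟹ p = 8/19.
Firm A indifferent between A and B: q·(-2) + (1−q)·4 = q·4 + (1−q)·1 ⟹ 4 + (-6)q = 1 + 3q ⟹ q = 1/3.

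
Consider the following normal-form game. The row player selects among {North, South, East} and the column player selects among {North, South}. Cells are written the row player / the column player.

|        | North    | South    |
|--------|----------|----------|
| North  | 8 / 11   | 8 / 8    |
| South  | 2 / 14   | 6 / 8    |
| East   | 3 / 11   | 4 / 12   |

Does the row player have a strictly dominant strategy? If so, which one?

A strategy is strictly dominant if it gives the row player a strictly higher payoff than every other strategy, against every choice by the opponent.
North strictly dominates: vs North: 8 > each of {2, 3}; vs South: 8 > each of {6, 4}.

North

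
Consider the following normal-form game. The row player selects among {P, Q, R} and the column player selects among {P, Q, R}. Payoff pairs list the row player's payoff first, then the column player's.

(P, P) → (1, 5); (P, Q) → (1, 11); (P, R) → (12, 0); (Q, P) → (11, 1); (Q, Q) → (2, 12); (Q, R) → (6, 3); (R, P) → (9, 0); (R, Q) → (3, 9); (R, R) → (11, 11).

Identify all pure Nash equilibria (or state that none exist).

A profile is a Nash equilibrium when each player is best-responding to the other.
The row player's best responses — vs P: Q (payoff 11); vs Q: R (payoff 3); vs R: P (payoff 12).
The column player's best responses — vs P: Q (payoff 11); vs Q: Q (payoff 12); vs R: R (payoff 11).
No cell has both players best-responding. For instance, the row player's best reply to Q is R, but against R the column player prefers R over Q.

No pure-strategy Nash equilibrium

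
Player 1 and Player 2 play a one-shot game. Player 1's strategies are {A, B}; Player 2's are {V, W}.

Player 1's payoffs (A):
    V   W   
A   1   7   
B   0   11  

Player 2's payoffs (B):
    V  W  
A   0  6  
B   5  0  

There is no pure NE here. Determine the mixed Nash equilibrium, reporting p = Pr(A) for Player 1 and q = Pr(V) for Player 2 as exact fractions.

Each player's mixing probability is pinned down by making the *other* player indifferent.
Player 2 indifferent between V and W: p·0 + (1−p)·5 = p·6 + (1−p)·0 ⟹ 5 + (-5)p = 0 + 6p ⟹ p = 5/11.
Player 1 indifferent between A and B: q·1 + (1−q)·7 = q·0 + (1−q)·11 ⟹ 7 + (-6)q = 11 + (-11)q ⟹ q = 4/5.

p = 5/11, q = 4/5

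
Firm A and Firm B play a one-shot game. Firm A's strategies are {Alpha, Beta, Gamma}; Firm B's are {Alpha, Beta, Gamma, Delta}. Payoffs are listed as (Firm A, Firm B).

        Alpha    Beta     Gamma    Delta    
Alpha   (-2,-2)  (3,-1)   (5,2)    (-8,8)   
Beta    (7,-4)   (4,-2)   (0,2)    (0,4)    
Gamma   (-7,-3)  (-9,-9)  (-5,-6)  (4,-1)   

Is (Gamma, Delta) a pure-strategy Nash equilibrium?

Yes

Holding Firm B at Delta: Firm A gets 4 from Gamma, versus -8 from Alpha, 0 from Beta. No profitable deviation for Firm A.
Holding Firm A at Gamma: Firm B gets -1 from Delta, versus -3 from Alpha, -9 from Beta, -6 from Gamma. No profitable deviation for Firm B either.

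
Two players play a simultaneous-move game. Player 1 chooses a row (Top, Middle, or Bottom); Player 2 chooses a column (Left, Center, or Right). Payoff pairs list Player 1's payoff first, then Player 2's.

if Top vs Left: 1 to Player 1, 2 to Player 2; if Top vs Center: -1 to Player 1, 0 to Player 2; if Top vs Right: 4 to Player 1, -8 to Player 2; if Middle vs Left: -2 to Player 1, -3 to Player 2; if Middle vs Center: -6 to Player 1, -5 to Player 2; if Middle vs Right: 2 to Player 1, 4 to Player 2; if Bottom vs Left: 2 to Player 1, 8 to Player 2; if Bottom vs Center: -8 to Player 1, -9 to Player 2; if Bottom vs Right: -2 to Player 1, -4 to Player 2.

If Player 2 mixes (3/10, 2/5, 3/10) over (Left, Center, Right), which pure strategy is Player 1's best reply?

Compute Player 1's expected payoff from each pure strategy against the given mix.
Top: (3/10)·1 + (2/5)·(-1) + (3/10)·4 = 11/10
Middle: (3/10)·(-2) + (2/5)·(-6) + (3/10)·2 = -12/5
Bottom: (3/10)·2 + (2/5)·(-8) + (3/10)·(-2) = -16/5
Highest expected payoff is 11/10, from Top.

Top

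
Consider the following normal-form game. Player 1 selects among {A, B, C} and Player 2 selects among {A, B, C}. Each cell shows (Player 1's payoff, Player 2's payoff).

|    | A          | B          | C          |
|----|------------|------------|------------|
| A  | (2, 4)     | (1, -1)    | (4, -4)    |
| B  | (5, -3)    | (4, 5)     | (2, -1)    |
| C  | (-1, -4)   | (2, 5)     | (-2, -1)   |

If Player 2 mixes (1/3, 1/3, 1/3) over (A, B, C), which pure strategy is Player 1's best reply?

Player 1's best reply maximizes expected payoff against the mix.
A: (1/3)·2 + (1/3)·1 + (1/3)·4 = 7/3
B: (1/3)·5 + (1/3)·4 + (1/3)·2 = 11/3
C: (1/3)·(-1) + (1/3)·2 + (1/3)·(-2) = -1/3
Highest expected payoff is 11/3, from B.

B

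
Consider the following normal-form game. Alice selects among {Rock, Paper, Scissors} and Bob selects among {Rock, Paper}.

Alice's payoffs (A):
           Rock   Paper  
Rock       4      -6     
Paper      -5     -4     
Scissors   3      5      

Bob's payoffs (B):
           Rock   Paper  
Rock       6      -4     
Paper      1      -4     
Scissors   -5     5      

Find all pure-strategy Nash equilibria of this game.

(Rock, Rock) and (Scissors, Paper)

A profile is a Nash equilibrium when each player is best-responding to the other.
Alice's best responses — vs Rock: Rock (payoff 4); vs Paper: Scissors (payoff 5).
Bob's best responses — vs Rock: Rock (payoff 6); vs Paper: Rock (payoff 1); vs Scissors: Paper (payoff 5).
Mutual best responses occur at (Rock, Rock) and (Scissors, Paper); at each, neither player gains by switching.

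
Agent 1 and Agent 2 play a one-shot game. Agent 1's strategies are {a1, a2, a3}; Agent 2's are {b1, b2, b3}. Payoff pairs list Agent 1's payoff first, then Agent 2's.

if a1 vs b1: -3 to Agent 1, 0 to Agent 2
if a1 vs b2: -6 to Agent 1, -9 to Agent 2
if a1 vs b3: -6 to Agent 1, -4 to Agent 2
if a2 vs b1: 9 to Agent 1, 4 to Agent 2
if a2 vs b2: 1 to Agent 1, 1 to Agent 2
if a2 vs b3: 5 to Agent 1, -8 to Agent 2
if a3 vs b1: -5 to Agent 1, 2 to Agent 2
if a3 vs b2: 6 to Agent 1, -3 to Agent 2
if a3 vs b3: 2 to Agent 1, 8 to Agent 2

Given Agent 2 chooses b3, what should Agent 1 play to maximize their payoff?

a2

With Agent 2 fixed at b3, Agent 1's payoffs are: a1 → -6, a2 → 5, a3 → 2.
The maximum is 5, achieved by a2.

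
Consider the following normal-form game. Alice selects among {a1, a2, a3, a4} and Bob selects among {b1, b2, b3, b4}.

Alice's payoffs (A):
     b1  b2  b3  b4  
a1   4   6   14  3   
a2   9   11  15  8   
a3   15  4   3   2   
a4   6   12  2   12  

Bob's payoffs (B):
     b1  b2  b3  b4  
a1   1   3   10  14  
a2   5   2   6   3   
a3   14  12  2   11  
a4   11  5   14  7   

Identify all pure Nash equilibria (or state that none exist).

(a2, b3) and (a3, b1)

Find each player's best response to every opponent strategy; NE are the intersections.
Alice's best responses — vs b1: a3 (payoff 15); vs b2: a4 (payoff 12); vs b3: a2 (payoff 15); vs b4: a4 (payoff 12).
Bob's best responses — vs a1: b4 (payoff 14); vs a2: b3 (payoff 6); vs a3: b1 (payoff 14); vs a4: b3 (payoff 14).
Mutual best responses occur at (a2, b3) and (a3, b1); at each, neither player gains by switching.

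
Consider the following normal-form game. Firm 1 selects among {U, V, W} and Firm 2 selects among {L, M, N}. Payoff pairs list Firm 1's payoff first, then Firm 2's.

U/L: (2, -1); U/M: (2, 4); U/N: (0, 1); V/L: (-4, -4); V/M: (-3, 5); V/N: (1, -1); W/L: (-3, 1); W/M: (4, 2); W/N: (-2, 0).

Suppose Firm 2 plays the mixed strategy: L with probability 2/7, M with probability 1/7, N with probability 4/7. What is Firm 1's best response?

Firm 1's best reply maximizes expected payoff against the mix.
U: (2/7)·2 + (1/7)·2 + (4/7)·0 = 6/7
V: (2/7)·(-4) + (1/7)·(-3) + (4/7)·1 = -1
W: (2/7)·(-3) + (1/7)·4 + (4/7)·(-2) = -10/7
Highest expected payoff is 6/7, from U.

U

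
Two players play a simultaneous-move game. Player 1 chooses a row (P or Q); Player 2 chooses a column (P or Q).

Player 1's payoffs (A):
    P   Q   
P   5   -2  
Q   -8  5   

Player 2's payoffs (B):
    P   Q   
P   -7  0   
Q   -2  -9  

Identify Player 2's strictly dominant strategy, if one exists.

No strictly dominant strategy

Check whether one of Player 2's strategies beats all alternatives regardless of what the opponent does.
P is not dominant: against P, Q gives 0 > -7.
Q is not dominant: against Q, P gives -2 > -9.
No single strategy is best against every opponent action.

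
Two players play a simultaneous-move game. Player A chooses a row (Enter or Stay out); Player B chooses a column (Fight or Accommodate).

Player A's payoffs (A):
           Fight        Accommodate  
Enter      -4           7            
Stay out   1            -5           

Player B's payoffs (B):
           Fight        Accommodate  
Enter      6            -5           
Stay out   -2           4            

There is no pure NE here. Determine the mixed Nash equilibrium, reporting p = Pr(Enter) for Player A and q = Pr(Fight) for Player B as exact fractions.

p = 6/17, q = 12/17

Each player's mixing probability is pinned down by making the *other* player indifferent.
Player B indifferent between Fight and Accommodate: p·6 + (1−p)·(-2) = p·(-5) + (1−p)·4 ⟹ (-2) + 8p = 4 + (-9)p ⟹ p = 6/17.
Player A indifferent between Enter and Stay out: q·(-4) + (1−q)·7 = q·1 + (1−q)·(-5) ⟹ 7 + (-11)q = (-5) + 6q ⟹ q = 12/17.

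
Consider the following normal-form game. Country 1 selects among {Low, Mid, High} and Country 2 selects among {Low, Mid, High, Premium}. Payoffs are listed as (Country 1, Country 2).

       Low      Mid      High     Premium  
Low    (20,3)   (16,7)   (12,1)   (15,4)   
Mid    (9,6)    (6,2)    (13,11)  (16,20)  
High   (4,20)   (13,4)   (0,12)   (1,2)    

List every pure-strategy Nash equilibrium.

A profile is a Nash equilibrium when each player is best-responding to the other.
Country 1's best responses — vs Low: Low (payoff 20); vs Mid: Low (payoff 16); vs High: Mid (payoff 13); vs Premium: Mid (payoff 16).
Country 2's best responses — vs Low: Mid (payoff 7); vs Mid: Premium (payoff 20); vs High: Low (payoff 20).
Mutual best responses occur at (Low, Mid) and (Mid, Premium); at each, neither player gains by switching.

(Low, Mid) and (Mid, Premium)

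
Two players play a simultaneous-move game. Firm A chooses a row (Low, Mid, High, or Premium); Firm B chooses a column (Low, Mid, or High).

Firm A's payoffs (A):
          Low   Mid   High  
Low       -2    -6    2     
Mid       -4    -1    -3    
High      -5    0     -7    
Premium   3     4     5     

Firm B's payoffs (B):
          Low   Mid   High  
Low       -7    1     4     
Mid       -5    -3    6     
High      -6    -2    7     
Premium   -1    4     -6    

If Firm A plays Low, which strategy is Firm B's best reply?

With Firm A fixed at Low, Firm B's payoffs are: Low → -7, Mid → 1, High → 4.
The maximum is 4, achieved by High.

High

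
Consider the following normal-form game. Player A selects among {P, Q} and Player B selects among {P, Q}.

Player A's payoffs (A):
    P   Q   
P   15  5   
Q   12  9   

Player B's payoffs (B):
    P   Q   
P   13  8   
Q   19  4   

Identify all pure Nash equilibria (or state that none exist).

(P, P)

Check mutual best responses: a cell is a NE iff neither player can gain by unilaterally deviating.
Player A's best responses — vs P: P (payoff 15); vs Q: Q (payoff 9).
Player B's best responses — vs P: P (payoff 13); vs Q: P (payoff 19).
The only mutual best response is (P, P); neither player gains by switching there.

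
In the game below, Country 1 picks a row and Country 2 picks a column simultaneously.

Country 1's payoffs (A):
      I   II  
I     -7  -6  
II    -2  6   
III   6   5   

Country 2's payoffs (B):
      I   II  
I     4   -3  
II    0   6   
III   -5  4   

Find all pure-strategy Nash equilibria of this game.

Check mutual best responses: a cell is a NE iff neither player can gain by unilaterally deviating.
Country 1's best responses — vs I: III (payoff 6); vs II: II (payoff 6).
Country 2's best responses — vs I: I (payoff 4); vs II: II (payoff 6); vs III: II (payoff 4).
The only mutual best response is (II, II); neither player gains by switching there.

(II, II)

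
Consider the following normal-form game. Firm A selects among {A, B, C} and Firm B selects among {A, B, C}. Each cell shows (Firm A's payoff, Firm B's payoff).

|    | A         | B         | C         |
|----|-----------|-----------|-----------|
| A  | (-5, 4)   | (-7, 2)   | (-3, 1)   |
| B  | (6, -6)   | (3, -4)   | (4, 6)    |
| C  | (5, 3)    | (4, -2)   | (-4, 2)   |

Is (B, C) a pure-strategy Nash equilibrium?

Holding Firm B at C: Firm A gets 4 from B, versus -3 from A, -4 from C. No profitable deviation for Firm A.
Holding Firm A at B: Firm B gets 6 from C, versus -6 from A, -4 from B. No profitable deviation for Firm B either.

Yes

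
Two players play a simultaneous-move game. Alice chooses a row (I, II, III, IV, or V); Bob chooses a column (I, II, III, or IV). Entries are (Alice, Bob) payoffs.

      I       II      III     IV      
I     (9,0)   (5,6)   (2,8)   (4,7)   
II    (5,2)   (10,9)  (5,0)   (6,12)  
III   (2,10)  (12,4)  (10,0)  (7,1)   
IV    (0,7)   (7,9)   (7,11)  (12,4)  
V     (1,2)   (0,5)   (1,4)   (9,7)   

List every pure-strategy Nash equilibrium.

Find each player's best response to every opponent strategy; NE are the intersections.
Alice's best responses — vs I: I (payoff 9); vs II: III (payoff 12); vs III: III (payoff 10); vs IV: IV (payoff 12).
Bob's best responses — vs I: III (payoff 8); vs II: IV (payoff 12); vs III: I (payoff 10); vs IV: III (payoff 11); vs V: IV (payoff 7).
No cell has both players best-responding. For instance, Alice's best reply to III is III, but against III Bob prefers I over III.

No pure-strategy Nash equilibrium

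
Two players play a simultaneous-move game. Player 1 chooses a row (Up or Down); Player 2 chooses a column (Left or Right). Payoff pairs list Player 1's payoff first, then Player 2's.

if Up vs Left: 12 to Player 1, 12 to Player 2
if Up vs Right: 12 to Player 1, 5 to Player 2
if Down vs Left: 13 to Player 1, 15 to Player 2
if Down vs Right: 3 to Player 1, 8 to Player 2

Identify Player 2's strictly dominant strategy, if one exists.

Check whether one of Player 2's strategies beats all alternatives regardless of what the opponent does.
Left strictly dominates: vs Up: 12 > 5; vs Down: 15 > 8.

Left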